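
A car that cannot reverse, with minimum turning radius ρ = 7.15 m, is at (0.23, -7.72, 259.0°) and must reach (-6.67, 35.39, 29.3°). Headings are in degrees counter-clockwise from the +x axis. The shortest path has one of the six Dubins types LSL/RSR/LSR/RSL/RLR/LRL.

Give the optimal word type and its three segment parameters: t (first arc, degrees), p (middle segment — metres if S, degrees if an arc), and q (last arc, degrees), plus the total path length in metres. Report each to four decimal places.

RSR: t = 174.8171°, p = 35.6942 m, q = 54.8829°, L = 64.3587 m

Let ψ = atan2(Δy, Δx) = atan2(43.11, -6.90) = 99.0934° be the start→goal bearing.
Normalize: d = |goal − start| / ρ = 43.658700/7.15 = 6.106112, α = (θ_start − ψ) mod 360° = 159.9066° = 2.790897 rad, β = (θ_goal − ψ) mod 360° = 290.2066° = 5.065061 rad.
Common terms: sin α = 0.343551, cos α = -0.939134, sin β = -0.938453, cos β = 0.345407, cos(α−β) = -0.646790, d² = 37.284603. Work in radians in the unit-radius frame; every candidate has L = ρ·(t + p + q).
LSL: p² = 2 + d² − 2cos(α−β) + 2d(sin α − sin β) = 56.234308; p = √p² = 7.498954; φ = atan2(cos β − cos α, d + sin α − sin β) = 0.172145 rad; t = (φ − α) mod 2π = 3.664433 rad, q = (β − φ) mod 2π = 4.892916 rad → L = 7.15·(3.664433 + 7.498954 + 4.892916) = 7.15·16.056303 = 114.802567 m
RSR: p² = 2 + d² − 2cos(α−β) + 2d(sin β − sin α) = 24.922057; p = √p² = 4.992200; φ = atan2(cos α − cos β, d − sin α + sin β) = -0.260237 rad; t = (α − φ) mod 2π = 3.051134 rad, q = (φ − β) mod 2π = 0.957887 rad → L = 7.15·(3.051134 + 4.992200 + 0.957887) = 7.15·9.001221 = 64.358729 m
LSR: p² = d² − 2 + 2cos(α−β) + 2d(sin α + sin β) = 26.725948; p = √p² = 5.169715; φ = atan2(−cos α − cos β, d + sin α + sin β) − atan2(−2, p) = 0.476452 rad; t = (φ − α) mod 2π = 3.968741 rad, q = (φ − β) mod 2π = 1.694577 rad → L = 7.15·(3.968741 + 5.169715 + 1.694577) = 7.15·10.833032 = 77.456176 m
RSL: p² = d² − 2 + 2cos(α−β) − 2d(sin α + sin β) = 41.256098; p = √p² = 6.423091; φ = atan2(cos α + cos β, d − sin α − sin β) − atan2(2, p) = -0.390233 rad; t = (α − φ) mod 2π = 3.181130 rad, q = (β − φ) mod 2π = 5.455294 rad → L = 7.15·(3.181130 + 6.423091 + 5.455294) = 7.15·15.059515 = 107.675529 m
RLR: c = (6 − d² + 2cos(α−β) + 2d(sin α − sin β))/8 = -2.115257, |c| > 1 → infeasible
LRL: c = (6 − d² + 2cos(α−β) − 2d(sin α − sin β))/8 = -6.029288, |c| > 1 → infeasible
Shortest: RSR with L = 64.358729 m ≈ 64.3587 m
Convert RSR to answer units (arcs ×180/π): t = 3.051134·180/π = 174.8171°, p = ρ·p = 7.15·4.992200 = 35.6942 m, q = 0.957887·180/π = 54.8829°, L = 64.3587 m.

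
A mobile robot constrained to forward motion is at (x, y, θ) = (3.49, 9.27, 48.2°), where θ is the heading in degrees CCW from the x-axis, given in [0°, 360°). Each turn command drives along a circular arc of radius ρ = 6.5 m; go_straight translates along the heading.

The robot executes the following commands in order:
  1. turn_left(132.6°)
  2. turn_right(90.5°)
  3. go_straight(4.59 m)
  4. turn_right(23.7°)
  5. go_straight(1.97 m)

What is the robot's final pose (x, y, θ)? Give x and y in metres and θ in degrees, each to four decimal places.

(-6.7442, 35.5806, 66.6000°)

set_pose: (x, y, θ) = (3.4900, 9.2700, 48.2000°), ρ = 6.5
turn_left(132.6°): centre at ρ to the left, rotate +132.6° → (-1.4463, 20.1018, 180.8000°)
turn_right(90.5°): centre at ρ to the right, rotate −90.5° → (-8.0370, 26.5672, 90.3000°)
go_straight(4.59): x += 4.59·cos θ, y += 4.59·sin θ → (-8.0610, 31.1571, 90.3000°)
turn_right(23.7°): centre at ρ to the right, rotate −23.7° → (-7.5265, 33.7726, 66.6000°)
go_straight(1.97): x += 1.97·cos θ, y += 1.97·sin θ → (-6.7442, 35.5806, 66.6000°)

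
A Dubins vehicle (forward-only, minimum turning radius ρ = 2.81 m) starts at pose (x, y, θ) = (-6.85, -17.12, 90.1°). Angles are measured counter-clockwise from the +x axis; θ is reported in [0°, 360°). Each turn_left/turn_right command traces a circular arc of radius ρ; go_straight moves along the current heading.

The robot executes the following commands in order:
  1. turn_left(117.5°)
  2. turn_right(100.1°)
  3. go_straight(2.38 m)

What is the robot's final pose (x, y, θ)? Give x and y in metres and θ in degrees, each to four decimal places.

set_pose: (x, y, θ) = (-6.8500, -17.1200, 90.1000°), ρ = 2.81
turn_left(117.5°): centre at ρ to the left, rotate +117.5° → (-10.9619, -14.6347, 207.6000°)
turn_right(100.1°): centre at ρ to the right, rotate −100.1° → (-14.9437, -12.9894, 107.5000°)
go_straight(2.38): x += 2.38·cos θ, y += 2.38·sin θ → (-15.6593, -10.7196, 107.5000°)

(-15.6593, -10.7196, 107.5000°)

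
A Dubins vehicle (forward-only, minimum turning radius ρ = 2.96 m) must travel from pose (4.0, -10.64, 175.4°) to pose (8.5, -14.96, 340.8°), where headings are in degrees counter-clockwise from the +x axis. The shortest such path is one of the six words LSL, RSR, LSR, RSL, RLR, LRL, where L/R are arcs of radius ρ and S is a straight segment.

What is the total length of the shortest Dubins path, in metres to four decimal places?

15.5439 m

Let ψ = atan2(Δy, Δx) = atan2(-4.32, 4.50) = -43.8309° be the start→goal bearing.
Normalize: d = |goal − start| / ρ = 6.237980/2.96 = 2.107426, α = (θ_start − ψ) mod 360° = 219.2309° = 3.826300 rad, β = (θ_goal − ψ) mod 360° = 24.6309° = 0.429890 rad.
Common terms: sin α = -0.632447, cos α = -0.774604, sin β = 0.416770, cos β = 0.909012, cos(α−β) = -0.967709, d² = 4.441244. Work in radians in the unit-radius frame; every candidate has L = ρ·(t + p + q).
LSL: p² = 2 + d² − 2cos(α−β) + 2d(sin α − sin β) = 3.954368; p = √p² = 1.988559; φ = atan2(cos β − cos α, d + sin α − sin β) = 1.009660 rad; t = (φ − α) mod 2π = 3.466545 rad, q = (β − φ) mod 2π = 5.703415 rad → L = 2.96·(3.466545 + 1.988559 + 5.703415) = 2.96·11.158519 = 33.029216 m
RSR: p² = 2 + d² − 2cos(α−β) + 2d(sin β − sin α) = 12.798956; p = √p² = 3.577563; φ = atan2(cos α − cos β, d − sin α + sin β) = -0.489975 rad; t = (α − φ) mod 2π = 4.316276 rad, q = (φ − β) mod 2π = 5.363320 rad → L = 2.96·(4.316276 + 3.577563 + 5.363320) = 2.96·13.257159 = 39.241190 m
LSR: p² = d² − 2 + 2cos(α−β) + 2d(sin α + sin β) = -0.403218 < 0 → infeasible
RSL: p² = d² − 2 + 2cos(α−β) − 2d(sin α + sin β) = 1.414868; p = √p² = 1.189482; φ = atan2(cos α + cos β, d − sin α − sin β) − atan2(2, p) = -0.976460 rad; t = (α − φ) mod 2π = 4.802760 rad, q = (β − φ) mod 2π = 1.406350 rad → L = 2.96·(4.802760 + 1.189482 + 1.406350) = 2.96·7.398592 = 21.899833 m
RLR: c = (6 − d² + 2cos(α−β) + 2d(sin α − sin β))/8 = -0.599870; p = 2π − arccos c = 4.069051 rad; φ = atan2(cos α − cos β, d − sin α + sin β) = -0.489975 rad; t = (α − φ + p/2) mod 2π = 0.067616 rad, q = (α − β − t + p) mod 2π = 1.114661 rad → L = 2.96·(0.067616 + 4.069051 + 1.114661) = 2.96·5.251327 = 15.543929 m
LRL: c = (6 − d² + 2cos(α−β) − 2d(sin α − sin β))/8 = 0.505704; p = 2π − arccos c = 5.242587 rad; φ = atan2(cos β − cos α, d + sin α − sin β) = 1.009660 rad; t = (φ − α + p/2) mod 2π = 6.087839 rad, q = (β − α − t + p) mod 2π = 2.041523 rad → L = 2.96·(6.087839 + 5.242587 + 2.041523) = 2.96·13.371948 = 39.580967 m
Shortest: RLR with L = 15.543929 m ≈ 15.5439 m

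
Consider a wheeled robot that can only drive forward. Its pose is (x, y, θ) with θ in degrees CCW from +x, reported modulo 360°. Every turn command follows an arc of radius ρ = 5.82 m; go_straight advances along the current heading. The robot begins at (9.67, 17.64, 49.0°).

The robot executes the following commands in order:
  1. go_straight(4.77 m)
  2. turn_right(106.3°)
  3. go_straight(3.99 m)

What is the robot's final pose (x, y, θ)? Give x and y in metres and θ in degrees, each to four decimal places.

(24.2450, 17.2083, 302.7000°)

set_pose: (x, y, θ) = (9.6700, 17.6400, 49.0000°), ρ = 5.82
go_straight(4.77): x += 4.77·cos θ, y += 4.77·sin θ → (12.7994, 21.2400, 49.0000°)
turn_right(106.3°): centre at ρ to the right, rotate −106.3° → (22.0894, 20.5659, -57.3000° ≡ 302.7000°)
go_straight(3.99): x += 3.99·cos θ, y += 3.99·sin θ → (24.2450, 17.2083, 302.7000°)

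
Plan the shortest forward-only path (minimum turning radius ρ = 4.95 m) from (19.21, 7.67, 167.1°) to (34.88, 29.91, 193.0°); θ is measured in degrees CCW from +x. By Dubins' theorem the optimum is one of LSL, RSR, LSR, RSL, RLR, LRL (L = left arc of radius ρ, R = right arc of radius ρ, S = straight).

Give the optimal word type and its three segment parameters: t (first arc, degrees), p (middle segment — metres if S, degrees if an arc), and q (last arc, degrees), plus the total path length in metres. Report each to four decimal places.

RSL: t = 157.8242°, p = 17.5030 m, q = 183.7242°, L = 47.0107 m

Let ψ = atan2(Δy, Δx) = atan2(22.24, 15.67) = 54.8320° be the start→goal bearing.
Normalize: d = |goal − start| / ρ = 27.206001/4.95 = 5.496162, α = (θ_start − ψ) mod 360° = 112.2680° = 1.959446 rad, β = (θ_goal − ψ) mod 360° = 138.1680° = 2.411487 rad.
Common terms: sin α = 0.925421, cos α = -0.378939, sin β = 0.666949, cos β = -0.745104, cos(α−β) = 0.899558, d² = 30.207795. Work in radians in the unit-radius frame; every candidate has L = ρ·(t + p + q).
LSL: p² = 2 + d² − 2cos(α−β) + 2d(sin α − sin β) = 33.249896; p = √p² = 5.766272; φ = atan2(cos β − cos α, d + sin α − sin β) = -0.063544 rad; t = (φ − α) mod 2π = 4.260195 rad, q = (β − φ) mod 2π = 2.475030 rad → L = 4.95·(4.260195 + 5.766272 + 2.475030) = 4.95·12.501498 = 61.882414 m
RSR: p² = 2 + d² − 2cos(α−β) + 2d(sin β − sin α) = 27.567463; p = √p² = 5.250473; φ = atan2(cos α − cos β, d − sin α + sin β) = 0.069796 rad; t = (α − φ) mod 2π = 1.889650 rad, q = (φ − β) mod 2π = 3.941495 rad → L = 4.95·(1.889650 + 5.250473 + 3.941495) = 4.95·11.081618 = 54.854007 m
LSR: p² = d² − 2 + 2cos(α−β) + 2d(sin α + sin β) = 47.510759; p = √p² = 6.892805; φ = atan2(−cos α − cos β, d + sin α + sin β) − atan2(−2, p) = 0.439665 rad; t = (φ − α) mod 2π = 4.763405 rad, q = (φ − β) mod 2π = 4.311364 rad → L = 4.95·(4.763405 + 6.892805 + 4.311364) = 4.95·15.967574 = 79.039490 m
RSL: p² = d² − 2 + 2cos(α−β) − 2d(sin α + sin β) = 12.503062; p = √p² = 3.535967; φ = atan2(cos α + cos β, d − sin α − sin β) − atan2(2, p) = -0.795106 rad; t = (α − φ) mod 2π = 2.754552 rad, q = (β − φ) mod 2π = 3.206593 rad → L = 4.95·(2.754552 + 3.535967 + 3.206593) = 4.95·9.497112 = 47.010705 m
RLR: c = (6 − d² + 2cos(α−β) + 2d(sin α − sin β))/8 = -2.445933, |c| > 1 → infeasible
LRL: c = (6 − d² + 2cos(α−β) − 2d(sin α − sin β))/8 = -3.156237, |c| > 1 → infeasible
Shortest: RSL with L = 47.010705 m ≈ 47.0107 m
Convert RSL to answer units (arcs ×180/π): t = 2.754552·180/π = 157.8242°, p = ρ·p = 4.95·3.535967 = 17.5030 m, q = 3.206593·180/π = 183.7242°, L = 47.0107 m.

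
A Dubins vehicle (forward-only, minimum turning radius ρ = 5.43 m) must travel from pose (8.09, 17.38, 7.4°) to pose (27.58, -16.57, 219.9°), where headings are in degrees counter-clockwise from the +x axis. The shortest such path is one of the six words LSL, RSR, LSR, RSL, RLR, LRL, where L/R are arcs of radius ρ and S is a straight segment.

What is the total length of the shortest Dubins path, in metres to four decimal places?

Let ψ = atan2(Δy, Δx) = atan2(-33.95, 19.49) = -60.1407° be the start→goal bearing.
Normalize: d = |goal − start| / ρ = 39.146681/5.43 = 7.209333, α = (θ_start − ψ) mod 360° = 67.5407° = 1.178808 rad, β = (θ_goal − ψ) mod 360° = 280.0407° = 4.887633 rad.
Common terms: sin α = 0.924151, cos α = 0.382026, sin β = -0.984684, cos β = 0.174349, cos(α−β) = -0.843391, d² = 51.974489. Work in radians in the unit-radius frame; every candidate has L = ρ·(t + p + q).
LSL: p² = 2 + d² − 2cos(α−β) + 2d(sin α − sin β) = 83.184134; p = √p² = 9.120534; φ = atan2(cos β − cos α, d + sin α − sin β) = -0.022772 rad; t = (φ − α) mod 2π = 5.081605 rad, q = (β − φ) mod 2π = 4.910405 rad → L = 5.43·(5.081605 + 9.120534 + 4.910405) = 5.43·19.112544 = 103.781112 m
RSR: p² = 2 + d² − 2cos(α−β) + 2d(sin β − sin α) = 28.138409; p = √p² = 5.304565; φ = atan2(cos α − cos β, d − sin α + sin β) = 0.039161 rad; t = (α − φ) mod 2π = 1.139648 rad, q = (φ − β) mod 2π = 1.434713 rad → L = 5.43·(1.139648 + 5.304565 + 1.434713) = 5.43·7.878926 = 42.782566 m
LSR: p² = d² − 2 + 2cos(α−β) + 2d(sin α + sin β) = 47.414907; p = √p² = 6.885848; φ = atan2(−cos α − cos β, d + sin α + sin β) − atan2(−2, p) = 0.205002 rad; t = (φ − α) mod 2π = 5.309379 rad, q = (φ − β) mod 2π = 1.600554 rad → L = 5.43·(5.309379 + 6.885848 + 1.600554) = 5.43·13.795781 = 74.911093 m
RSL: p² = d² − 2 + 2cos(α−β) − 2d(sin α + sin β) = 49.160504; p = √p² = 7.011455; φ = atan2(cos α + cos β, d − sin α − sin β) − atan2(2, p) = -0.201485 rad; t = (α − φ) mod 2π = 1.380294 rad, q = (β − φ) mod 2π = 5.089118 rad → L = 5.43·(1.380294 + 7.011455 + 5.089118) = 5.43·13.480867 = 73.201110 m
RLR: c = (6 − d² + 2cos(α−β) + 2d(sin α − sin β))/8 = -2.517301, |c| > 1 → infeasible
LRL: c = (6 − d² + 2cos(α−β) − 2d(sin α − sin β))/8 = -9.398017, |c| > 1 → infeasible
Shortest: RSR with L = 42.782566 m ≈ 42.7826 m

42.7826 m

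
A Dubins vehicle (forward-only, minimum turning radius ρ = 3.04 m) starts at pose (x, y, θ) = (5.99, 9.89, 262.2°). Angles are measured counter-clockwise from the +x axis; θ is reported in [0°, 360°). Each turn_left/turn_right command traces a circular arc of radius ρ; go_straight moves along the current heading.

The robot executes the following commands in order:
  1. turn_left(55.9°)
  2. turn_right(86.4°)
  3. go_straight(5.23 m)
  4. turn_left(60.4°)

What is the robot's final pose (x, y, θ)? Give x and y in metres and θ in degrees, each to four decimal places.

set_pose: (x, y, θ) = (5.9900, 9.8900, 262.2000°), ρ = 3.04
turn_left(55.9°): centre at ρ to the left, rotate +55.9° → (6.9717, 7.2147, 318.1000°)
turn_right(86.4°): centre at ρ to the right, rotate −86.4° → (7.3272, 3.0679, 231.7000°)
go_straight(5.23): x += 5.23·cos θ, y += 5.23·sin θ → (4.0857, -1.0365, 231.7000°)
turn_left(60.4°): centre at ρ to the left, rotate +60.4° → (3.6548, -4.0643, 292.1000°)

(3.6548, -4.0643, 292.1000°)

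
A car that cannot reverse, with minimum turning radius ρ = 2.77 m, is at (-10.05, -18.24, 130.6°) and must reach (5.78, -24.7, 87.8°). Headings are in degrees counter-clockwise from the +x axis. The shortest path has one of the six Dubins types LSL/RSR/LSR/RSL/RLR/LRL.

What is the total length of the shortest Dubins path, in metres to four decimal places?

28.9038 m

Let ψ = atan2(Δy, Δx) = atan2(-6.46, 15.83) = -22.1997° be the start→goal bearing.
Normalize: d = |goal − start| / ρ = 17.097383/2.77 = 6.172340, α = (θ_start − ψ) mod 360° = 152.7997° = 2.666858 rad, β = (θ_goal − ψ) mod 360° = 109.9997° = 1.919857 rad.
Common terms: sin α = 0.457103, cos α = -0.889414, sin β = 0.939695, cos β = -0.342015, cos(α−β) = 0.733730, d² = 38.097786. Work in radians in the unit-radius frame; every candidate has L = ρ·(t + p + q).
LSL: p² = 2 + d² − 2cos(α−β) + 2d(sin α − sin β) = 32.672886; p = √p² = 5.716020; φ = atan2(cos β − cos α, d + sin α − sin β) = 0.095913 rad; t = (φ − α) mod 2π = 3.712241 rad, q = (β − φ) mod 2π = 1.823944 rad → L = 2.77·(3.712241 + 5.716020 + 1.823944) = 2.77·11.252205 = 31.168607 m
RSR: p² = 2 + d² − 2cos(α−β) + 2d(sin β − sin α) = 44.587766; p = √p² = 6.677407; φ = atan2(cos α − cos β, d − sin α + sin β) = -0.082070 rad; t = (α − φ) mod 2π = 2.748927 rad, q = (φ − β) mod 2π = 4.281259 rad → L = 2.77·(2.748927 + 6.677407 + 4.281259) = 2.77·13.707593 = 37.970034 m
LSR: p² = d² − 2 + 2cos(α−β) + 2d(sin α + sin β) = 54.808264; p = √p² = 7.403260; φ = atan2(−cos α − cos β, d + sin α + sin β) − atan2(−2, p) = 0.425131 rad; t = (φ − α) mod 2π = 4.041458 rad, q = (φ − β) mod 2π = 4.788459 rad → L = 2.77·(4.041458 + 7.403260 + 4.788459) = 2.77·16.233178 = 44.965903 m
RSL: p² = d² − 2 + 2cos(α−β) − 2d(sin α + sin β) = 20.322227; p = √p² = 4.508018; φ = atan2(cos α + cos β, d − sin α − sin β) − atan2(2, p) = -0.669928 rad; t = (α − φ) mod 2π = 3.336785 rad, q = (β − φ) mod 2π = 2.589785 rad → L = 2.77·(3.336785 + 4.508018 + 2.589785) = 2.77·10.434588 = 28.903809 m
RLR: c = (6 − d² + 2cos(α−β) + 2d(sin α − sin β))/8 = -4.573471, |c| > 1 → infeasible
LRL: c = (6 − d² + 2cos(α−β) − 2d(sin α − sin β))/8 = -3.084111, |c| > 1 → infeasible
Shortest: RSL with L = 28.903809 m ≈ 28.9038 m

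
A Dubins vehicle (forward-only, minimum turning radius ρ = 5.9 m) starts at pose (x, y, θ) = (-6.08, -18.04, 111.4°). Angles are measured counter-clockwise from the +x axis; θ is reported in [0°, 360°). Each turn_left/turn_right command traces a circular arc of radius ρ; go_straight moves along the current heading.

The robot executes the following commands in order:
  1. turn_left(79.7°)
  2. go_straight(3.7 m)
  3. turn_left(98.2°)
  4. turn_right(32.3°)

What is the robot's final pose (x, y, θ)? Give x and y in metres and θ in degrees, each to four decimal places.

(-20.5921, -26.1324, 257.0000°)

set_pose: (x, y, θ) = (-6.0800, -18.0400, 111.4000°), ρ = 5.9
turn_left(79.7°): centre at ρ to the left, rotate +79.7° → (-12.7091, -14.4031, 191.1000°)
go_straight(3.7): x += 3.7·cos θ, y += 3.7·sin θ → (-16.3399, -15.1155, 191.1000°)
turn_left(98.2°): centre at ρ to the left, rotate +98.2° → (-20.7724, -22.8551, 289.3000°)
turn_right(32.3°): centre at ρ to the right, rotate −32.3° → (-20.5921, -26.1324, 257.0000°)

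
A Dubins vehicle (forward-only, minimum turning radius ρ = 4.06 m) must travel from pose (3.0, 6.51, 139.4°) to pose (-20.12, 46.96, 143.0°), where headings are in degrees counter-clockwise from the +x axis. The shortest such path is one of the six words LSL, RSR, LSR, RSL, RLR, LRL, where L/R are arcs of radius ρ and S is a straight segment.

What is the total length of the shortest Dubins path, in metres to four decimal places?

Let ψ = atan2(Δy, Δx) = atan2(40.45, -23.12) = 119.7510° be the start→goal bearing.
Normalize: d = |goal − start| / ρ = 46.591168/4.06 = 11.475657, α = (θ_start − ψ) mod 360° = 19.6490° = 0.342940 rad, β = (θ_goal − ψ) mod 360° = 23.2490° = 0.405772 rad.
Common terms: sin α = 0.336257, cos α = 0.941770, sin β = 0.394728, cos β = 0.918798, cos(α−β) = 0.998027, d² = 131.690705. Work in radians in the unit-radius frame; every candidate has L = ρ·(t + p + q).
LSL: p² = 2 + d² − 2cos(α−β) + 2d(sin α − sin β) = 130.352672; p = √p² = 11.417209; φ = atan2(cos β − cos α, d + sin α − sin β) = -0.002012 rad; t = (φ − α) mod 2π = 5.938233 rad, q = (β − φ) mod 2π = 0.407784 rad → L = 4.06·(5.938233 + 11.417209 + 0.407784) = 4.06·17.763227 = 72.118700 m
RSR: p² = 2 + d² − 2cos(α−β) + 2d(sin β − sin α) = 133.036631; p = √p² = 11.534151; φ = atan2(cos α − cos β, d − sin α + sin β) = 0.001992 rad; t = (α − φ) mod 2π = 0.340948 rad, q = (φ − β) mod 2π = 5.879405 rad → L = 4.06·(0.340948 + 11.534151 + 5.879405) = 4.06·17.754504 = 72.083287 m
LSR: p² = d² − 2 + 2cos(α−β) + 2d(sin α + sin β) = 148.463836; p = √p² = 12.184574; φ = atan2(−cos α − cos β, d + sin α + sin β) − atan2(−2, p) = 0.011433 rad; t = (φ − α) mod 2π = 5.951678 rad, q = (φ − β) mod 2π = 5.888846 rad → L = 4.06·(5.951678 + 12.184574 + 5.888846) = 4.06·24.025098 = 97.541898 m
RSL: p² = d² − 2 + 2cos(α−β) − 2d(sin α + sin β) = 114.909681; p = √p² = 10.719593; φ = atan2(cos α + cos β, d − sin α − sin β) − atan2(2, p) = -0.012992 rad; t = (α − φ) mod 2π = 0.355932 rad, q = (β − φ) mod 2π = 0.418764 rad → L = 4.06·(0.355932 + 10.719593 + 0.418764) = 4.06·11.494289 = 46.666813 m
RLR: c = (6 − d² + 2cos(α−β) + 2d(sin α − sin β))/8 = -15.629579, |c| > 1 → infeasible
LRL: c = (6 − d² + 2cos(α−β) − 2d(sin α − sin β))/8 = -15.294084, |c| > 1 → infeasible
Shortest: RSL with L = 46.666813 m ≈ 46.6668 m

46.6668 m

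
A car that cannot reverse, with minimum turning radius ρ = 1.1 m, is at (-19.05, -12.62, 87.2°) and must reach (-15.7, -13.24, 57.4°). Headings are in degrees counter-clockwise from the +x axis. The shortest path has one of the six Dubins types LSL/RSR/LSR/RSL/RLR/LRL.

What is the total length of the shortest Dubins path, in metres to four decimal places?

9.1659 m

Let ψ = atan2(Δy, Δx) = atan2(-0.62, 3.35) = -10.4854° be the start→goal bearing.
Normalize: d = |goal − start| / ρ = 3.406890/1.1 = 3.097173, α = (θ_start − ψ) mod 360° = 97.6854° = 1.704931 rad, β = (θ_goal − ψ) mod 360° = 67.8854° = 1.184823 rad.
Common terms: sin α = 0.991017, cos α = -0.133733, sin β = 0.926432, cos β = 0.376461, cos(α−β) = 0.867765, d² = 9.592479. Work in radians in the unit-radius frame; every candidate has L = ρ·(t + p + q).
LSL: p² = 2 + d² − 2cos(α−β) + 2d(sin α − sin β) = 10.257010; p = √p² = 3.202657; φ = atan2(cos β − cos α, d + sin α − sin β) = 0.159985 rad; t = (φ − α) mod 2π = 4.738239 rad, q = (β − φ) mod 2π = 1.024838 rad → L = 1.1·(4.738239 + 3.202657 + 1.024838) = 1.1·8.965734 = 9.862307 m
RSR: p² = 2 + d² − 2cos(α−β) + 2d(sin β − sin α) = 9.456887; p = √p² = 3.075205; φ = atan2(cos α − cos β, d − sin α + sin β) = -0.166676 rad; t = (α − φ) mod 2π = 1.871607 rad, q = (φ − β) mod 2π = 4.931686 rad → L = 1.1·(1.871607 + 3.075205 + 4.931686) = 1.1·9.878499 = 10.866348 m
LSR: p² = d² − 2 + 2cos(α−β) + 2d(sin α + sin β) = 21.205357; p = √p² = 4.604927; φ = atan2(−cos α − cos β, d + sin α + sin β) − atan2(−2, p) = 0.361370 rad; t = (φ − α) mod 2π = 4.939624 rad, q = (φ − β) mod 2π = 5.459732 rad → L = 1.1·(4.939624 + 4.604927 + 5.459732) = 1.1·15.004283 = 16.504712 m
RSL: p² = d² − 2 + 2cos(α−β) − 2d(sin α + sin β) = -2.549337 < 0 → infeasible
RLR: c = (6 − d² + 2cos(α−β) + 2d(sin α − sin β))/8 = -0.182111; p = 2π − arccos c = 4.529256 rad; φ = atan2(cos α − cos β, d − sin α + sin β) = -0.166676 rad; t = (α − φ + p/2) mod 2π = 4.136235 rad, q = (α − β − t + p) mod 2π = 0.913129 rad → L = 1.1·(4.136235 + 4.529256 + 0.913129) = 1.1·9.578621 = 10.536483 m
LRL: c = (6 − d² + 2cos(α−β) − 2d(sin α − sin β))/8 = -0.282126; p = 2π − arccos c = 4.426379 rad; φ = atan2(cos β − cos α, d + sin α − sin β) = 0.159985 rad; t = (φ − α + p/2) mod 2π = 0.668244 rad, q = (β − α − t + p) mod 2π = 3.238028 rad → L = 1.1·(0.668244 + 4.426379 + 3.238028) = 1.1·8.332650 = 9.165915 m
Shortest: LRL with L = 9.165915 m ≈ 9.1659 m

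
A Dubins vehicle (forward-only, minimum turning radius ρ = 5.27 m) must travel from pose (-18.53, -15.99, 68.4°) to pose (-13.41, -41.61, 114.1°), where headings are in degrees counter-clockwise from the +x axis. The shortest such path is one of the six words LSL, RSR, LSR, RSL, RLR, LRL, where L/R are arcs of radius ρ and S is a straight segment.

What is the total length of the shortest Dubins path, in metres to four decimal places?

Let ψ = atan2(Δy, Δx) = atan2(-25.62, 5.12) = -78.6987° be the start→goal bearing.
Normalize: d = |goal − start| / ρ = 26.126592/5.27 = 4.957608, α = (θ_start − ψ) mod 360° = 147.0987° = 2.567356 rad, β = (θ_goal − ψ) mod 360° = 192.7987° = 3.364972 rad.
Common terms: sin α = 0.543194, cos α = -0.839607, sin β = -0.221526, cos β = -0.975154, cos(α−β) = 0.698415, d² = 24.577873. Work in radians in the unit-radius frame; every candidate has L = ρ·(t + p + q).
LSL: p² = 2 + d² − 2cos(α−β) + 2d(sin α − sin β) = 32.763403; p = √p² = 5.723933; φ = atan2(cos β − cos α, d + sin α − sin β) = -0.023683 rad; t = (φ − α) mod 2π = 3.692146 rad, q = (β − φ) mod 2π = 3.388655 rad → L = 5.27·(3.692146 + 5.723933 + 3.388655) = 5.27·12.804733 = 67.480944 m
RSR: p² = 2 + d² − 2cos(α−β) + 2d(sin β − sin α) = 17.598681; p = √p² = 4.195078; φ = atan2(cos α − cos β, d − sin α + sin β) = 0.032317 rad; t = (α − φ) mod 2π = 2.535039 rad, q = (φ − β) mod 2π = 2.950530 rad → L = 5.27·(2.535039 + 4.195078 + 2.950530) = 5.27·9.680648 = 51.017015 m
LSR: p² = d² − 2 + 2cos(α−β) + 2d(sin α + sin β) = 27.164112; p = √p² = 5.211920; φ = atan2(−cos α − cos β, d + sin α + sin β) − atan2(−2, p) = 0.697505 rad; t = (φ − α) mod 2π = 4.413334 rad, q = (φ − β) mod 2π = 3.615719 rad → L = 5.27·(4.413334 + 5.211920 + 3.615719) = 5.27·13.240974 = 69.779930 m
RSL: p² = d² − 2 + 2cos(α−β) − 2d(sin α + sin β) = 20.785295; p = √p² = 4.559089; φ = atan2(cos α + cos β, d − sin α − sin β) − atan2(2, p) = -0.786522 rad; t = (α − φ) mod 2π = 3.353878 rad, q = (β − φ) mod 2π = 4.151494 rad → L = 5.27·(3.353878 + 4.559089 + 4.151494) = 5.27·12.064461 = 63.579712 m
RLR: c = (6 − d² + 2cos(α−β) + 2d(sin α − sin β))/8 = -1.199835, |c| > 1 → infeasible
LRL: c = (6 − d² + 2cos(α−β) − 2d(sin α − sin β))/8 = -3.095425, |c| > 1 → infeasible
Shortest: RSR with L = 51.017015 m ≈ 51.0170 m

51.0170 m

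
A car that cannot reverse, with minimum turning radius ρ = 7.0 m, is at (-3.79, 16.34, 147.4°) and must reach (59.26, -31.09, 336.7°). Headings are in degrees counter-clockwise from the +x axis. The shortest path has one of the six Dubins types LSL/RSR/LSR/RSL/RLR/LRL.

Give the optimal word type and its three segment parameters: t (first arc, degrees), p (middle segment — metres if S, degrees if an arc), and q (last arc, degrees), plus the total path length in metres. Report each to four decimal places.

Let ψ = atan2(Δy, Δx) = atan2(-47.43, 63.05) = -36.9527° be the start→goal bearing.
Normalize: d = |goal − start| / ρ = 78.898082/7.0 = 11.271155, α = (θ_start − ψ) mod 360° = 184.3527° = 3.217561 rad, β = (θ_goal − ψ) mod 360° = 13.6527° = 0.238284 rad.
Common terms: sin α = -0.075896, cos α = -0.997116, sin β = 0.236036, cos β = 0.971744, cos(α−β) = -0.986856, d² = 127.038927. Work in radians in the unit-radius frame; every candidate has L = ρ·(t + p + q).
LSL: p² = 2 + d² − 2cos(α−β) + 2d(sin α − sin β) = 123.980984; p = √p² = 11.134675; φ = atan2(cos β − cos α, d + sin α − sin β) = 0.177757 rad; t = (φ − α) mod 2π = 3.243381 rad, q = (β − φ) mod 2π = 0.060527 rad → L = 7.0·(3.243381 + 11.134675 + 0.060527) = 7.0·14.438583 = 101.070082 m
RSR: p² = 2 + d² − 2cos(α−β) + 2d(sin β − sin α) = 138.044291; p = √p² = 11.749225; φ = atan2(cos α − cos β, d − sin α + sin β) = -0.168368 rad; t = (α − φ) mod 2π = 3.385929 rad, q = (φ − β) mod 2π = 5.876533 rad → L = 7.0·(3.385929 + 11.749225 + 5.876533) = 7.0·21.011687 = 147.081812 m
LSR: p² = d² − 2 + 2cos(α−β) + 2d(sin α + sin β) = 126.675143; p = √p² = 11.255005; φ = atan2(−cos α − cos β, d + sin α + sin β) − atan2(−2, p) = 0.178082 rad; t = (φ − α) mod 2π = 3.243706 rad, q = (φ − β) mod 2π = 6.222983 rad → L = 7.0·(3.243706 + 11.255005 + 6.222983) = 7.0·20.721695 = 145.051866 m
RSL: p² = d² − 2 + 2cos(α−β) − 2d(sin α + sin β) = 119.455287; p = √p² = 10.929560; φ = atan2(cos α + cos β, d − sin α − sin β) − atan2(2, p) = -0.183271 rad; t = (α − φ) mod 2π = 3.400832 rad, q = (β − φ) mod 2π = 0.421555 rad → L = 7.0·(3.400832 + 10.929560 + 0.421555) = 7.0·14.751948 = 103.263635 m
RLR: c = (6 − d² + 2cos(α−β) + 2d(sin α − sin β))/8 = -16.255536, |c| > 1 → infeasible
LRL: c = (6 − d² + 2cos(α−β) − 2d(sin α − sin β))/8 = -14.497623, |c| > 1 → infeasible
Shortest: LSL with L = 101.070082 m ≈ 101.0701 m
Convert LSL to answer units (arcs ×180/π): t = 3.243381·180/π = 185.8320°, p = ρ·p = 7.0·11.134675 = 77.9427 m, q = 0.060527·180/π = 3.4680°, L = 101.0701 m.

LSL: t = 185.8320°, p = 77.9427 m, q = 3.4680°, L = 101.0701 m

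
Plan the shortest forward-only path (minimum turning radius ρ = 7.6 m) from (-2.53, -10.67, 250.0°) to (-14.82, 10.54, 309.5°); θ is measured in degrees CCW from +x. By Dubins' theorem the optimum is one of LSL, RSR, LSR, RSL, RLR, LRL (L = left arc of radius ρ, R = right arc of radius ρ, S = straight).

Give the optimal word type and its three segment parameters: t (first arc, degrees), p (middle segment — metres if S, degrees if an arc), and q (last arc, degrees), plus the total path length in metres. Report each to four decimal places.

Let ψ = atan2(Δy, Δx) = atan2(21.21, -12.29) = 120.0899° be the start→goal bearing.
Normalize: d = |goal − start| / ρ = 24.513429/7.6 = 3.225451, α = (θ_start − ψ) mod 360° = 129.9101° = 2.267359 rad, β = (θ_goal − ψ) mod 360° = 189.4101° = 3.305830 rad.
Common terms: sin α = 0.767052, cos α = -0.641585, sin β = -0.163500, cos β = -0.986543, cos(α−β) = 0.507538, d² = 10.403535. Work in radians in the unit-radius frame; every candidate has L = ρ·(t + p + q).
LSL: p² = 2 + d² − 2cos(α−β) + 2d(sin α − sin β) = 17.391359; p = √p² = 4.170295; φ = atan2(cos β − cos α, d + sin α − sin β) = -0.082813 rad; t = (φ − α) mod 2π = 3.933013 rad, q = (β − φ) mod 2π = 3.388643 rad → L = 7.6·(3.933013 + 4.170295 + 3.388643) = 7.6·11.491951 = 87.338828 m
RSR: p² = 2 + d² − 2cos(α−β) + 2d(sin β − sin α) = 5.385558; p = √p² = 2.320680; φ = atan2(cos α − cos β, d − sin α + sin β) = 0.149198 rad; t = (α − φ) mod 2π = 2.118161 rad, q = (φ − β) mod 2π = 3.126553 rad → L = 7.6·(2.118161 + 2.320680 + 3.126553) = 7.6·7.565395 = 57.497001 m
LSR: p² = d² − 2 + 2cos(α−β) + 2d(sin α + sin β) = 13.312064; p = √p² = 3.648570; φ = atan2(−cos α − cos β, d + sin α + sin β) − atan2(−2, p) = 0.903478 rad; t = (φ − α) mod 2π = 4.919303 rad, q = (φ − β) mod 2π = 3.880833 rad → L = 7.6·(4.919303 + 3.648570 + 3.880833) = 7.6·12.448706 = 94.610166 m
RSL: p² = d² − 2 + 2cos(α−β) − 2d(sin α + sin β) = 5.525160; p = √p² = 2.350566; φ = atan2(cos α + cos β, d − sin α − sin β) − atan2(2, p) = -1.260691 rad; t = (α − φ) mod 2π = 3.528050 rad, q = (β − φ) mod 2π = 4.566521 rad → L = 7.6·(3.528050 + 2.350566 + 4.566521) = 7.6·10.445137 = 79.383041 m
RLR: c = (6 − d² + 2cos(α−β) + 2d(sin α − sin β))/8 = 0.326805; p = 2π − arccos c = 5.045310 rad; φ = atan2(cos α − cos β, d − sin α + sin β) = 0.149198 rad; t = (α − φ + p/2) mod 2π = 4.640816 rad, q = (α − β − t + p) mod 2π = 5.649208 rad → L = 7.6·(4.640816 + 5.045310 + 5.649208) = 7.6·15.335335 = 116.548545 m
LRL: c = (6 − d² + 2cos(α−β) − 2d(sin α − sin β))/8 = -1.173920, |c| > 1 → infeasible
Shortest: RSR with L = 57.497001 m ≈ 57.4970 m
Convert RSR to answer units (arcs ×180/π): t = 2.118161·180/π = 121.3617°, p = ρ·p = 7.6·2.320680 = 17.6372 m, q = 3.126553·180/π = 179.1383°, L = 57.4970 m.

RSR: t = 121.3617°, p = 17.6372 m, q = 179.1383°, L = 57.4970 m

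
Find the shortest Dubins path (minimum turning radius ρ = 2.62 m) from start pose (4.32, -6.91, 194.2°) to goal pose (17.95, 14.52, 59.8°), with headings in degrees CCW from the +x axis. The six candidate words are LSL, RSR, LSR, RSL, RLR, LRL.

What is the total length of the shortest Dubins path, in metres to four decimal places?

30.2865 m

Let ψ = atan2(Δy, Δx) = atan2(21.43, 13.63) = 57.5426° be the start→goal bearing.
Normalize: d = |goal − start| / ρ = 25.397279/2.62 = 9.693618, α = (θ_start − ψ) mod 360° = 136.6574° = 2.385121 rad, β = (θ_goal − ψ) mod 360° = 2.2574° = 0.039398 rad.
Common terms: sin α = 0.686360, cos α = -0.727262, sin β = 0.039388, cos β = 0.999224, cos(α−β) = -0.699663, d² = 93.966232. Work in radians in the unit-radius frame; every candidate has L = ρ·(t + p + q).
LSL: p² = 2 + d² − 2cos(α−β) + 2d(sin α − sin β) = 109.908555; p = √p² = 10.483728; φ = atan2(cos β − cos α, d + sin α − sin β) = 0.165436 rad; t = (φ − α) mod 2π = 4.063501 rad, q = (β − φ) mod 2π = 6.157147 rad → L = 2.62·(4.063501 + 10.483728 + 6.157147) = 2.62·20.704376 = 54.245466 m
RSR: p² = 2 + d² − 2cos(α−β) + 2d(sin β − sin α) = 84.822561; p = √p² = 9.209916; φ = atan2(cos α − cos β, d − sin α + sin β) = -0.188575 rad; t = (α − φ) mod 2π = 2.573696 rad, q = (φ − β) mod 2π = 6.055212 rad → L = 2.62·(2.573696 + 9.209916 + 6.055212) = 2.62·17.838824 = 46.737720 m
LSR: p² = d² − 2 + 2cos(α−β) + 2d(sin α + sin β) = 104.637151; p = √p² = 10.229230; φ = atan2(−cos α − cos β, d + sin α + sin β) − atan2(−2, p) = 0.166987 rad; t = (φ − α) mod 2π = 4.065051 rad, q = (φ − β) mod 2π = 0.127589 rad → L = 2.62·(4.065051 + 10.229230 + 0.127589) = 2.62·14.421870 = 37.785300 m
RSL: p² = d² − 2 + 2cos(α−β) − 2d(sin α + sin β) = 76.496659; p = √p² = 8.746237; φ = atan2(cos α + cos β, d − sin α − sin β) − atan2(2, p) = -0.194488 rad; t = (α − φ) mod 2π = 2.579608 rad, q = (β − φ) mod 2π = 0.233886 rad → L = 2.62·(2.579608 + 8.746237 + 0.233886) = 2.62·11.559731 = 30.286495 m
RLR: c = (6 − d² + 2cos(α−β) + 2d(sin α − sin β))/8 = -9.602820, |c| > 1 → infeasible
LRL: c = (6 − d² + 2cos(α−β) − 2d(sin α − sin β))/8 = -12.738569, |c| > 1 → infeasible
Shortest: RSL with L = 30.286495 m ≈ 30.2865 m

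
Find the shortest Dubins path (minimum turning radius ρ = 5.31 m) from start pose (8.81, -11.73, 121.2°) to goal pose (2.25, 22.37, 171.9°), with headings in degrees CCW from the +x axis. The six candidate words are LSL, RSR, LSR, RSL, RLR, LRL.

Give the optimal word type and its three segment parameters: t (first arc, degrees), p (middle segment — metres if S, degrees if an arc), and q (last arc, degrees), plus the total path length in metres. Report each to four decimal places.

RSL: t = 28.5260°, p = 26.6167 m, q = 79.2260°, L = 36.6028 m

Let ψ = atan2(Δy, Δx) = atan2(34.10, -6.56) = 100.8893° be the start→goal bearing.
Normalize: d = |goal − start| / ρ = 34.725259/5.31 = 6.539597, α = (θ_start − ψ) mod 360° = 20.3107° = 0.354489 rad, β = (θ_goal − ψ) mod 360° = 71.0107° = 1.239371 rad.
Common terms: sin α = 0.347111, cos α = 0.937824, sin β = 0.945580, cos β = 0.325391, cos(α−β) = 0.633381, d² = 42.766326. Work in radians in the unit-radius frame; every candidate has L = ρ·(t + p + q).
LSL: p² = 2 + d² − 2cos(α−β) + 2d(sin α − sin β) = 35.672083; p = √p² = 5.972611; φ = atan2(cos β − cos α, d + sin α − sin β) = -0.102721 rad; t = (φ − α) mod 2π = 5.825975 rad, q = (β − φ) mod 2π = 1.342092 rad → L = 5.31·(5.825975 + 5.972611 + 1.342092) = 5.31·13.140678 = 69.777002 m
RSR: p² = 2 + d² − 2cos(α−β) + 2d(sin β − sin α) = 51.327046; p = √p² = 7.164290; φ = atan2(cos α − cos β, d − sin α + sin β) = 0.085589 rad; t = (α − φ) mod 2π = 0.268901 rad, q = (φ − β) mod 2π = 5.129403 rad → L = 5.31·(0.268901 + 7.164290 + 5.129403) = 5.31·12.562593 = 66.707369 m
LSR: p² = d² − 2 + 2cos(α−β) + 2d(sin α + sin β) = 58.940442; p = √p² = 7.677268; φ = atan2(−cos α − cos β, d + sin α + sin β) − atan2(−2, p) = 0.094939 rad; t = (φ − α) mod 2π = 6.023635 rad, q = (φ − β) mod 2π = 5.138753 rad → L = 5.31·(6.023635 + 7.677268 + 5.138753) = 5.31·18.839656 = 100.038575 m
RSL: p² = d² − 2 + 2cos(α−β) − 2d(sin α + sin β) = 25.125733; p = √p² = 5.012558; φ = atan2(cos α + cos β, d − sin α − sin β) − atan2(2, p) = -0.143384 rad; t = (α − φ) mod 2π = 0.497873 rad, q = (β − φ) mod 2π = 1.382755 rad → L = 5.31·(0.497873 + 5.012558 + 1.382755) = 5.31·6.893186 = 36.602819 m
RLR: c = (6 − d² + 2cos(α−β) + 2d(sin α − sin β))/8 = -5.415881, |c| > 1 → infeasible
LRL: c = (6 − d² + 2cos(α−β) − 2d(sin α − sin β))/8 = -3.459010, |c| > 1 → infeasible
Shortest: RSL with L = 36.602819 m ≈ 36.6028 m
Convert RSL to answer units (arcs ×180/π): t = 0.497873·180/π = 28.5260°, p = ρ·p = 5.31·5.012558 = 26.6167 m, q = 1.382755·180/π = 79.2260°, L = 36.6028 m.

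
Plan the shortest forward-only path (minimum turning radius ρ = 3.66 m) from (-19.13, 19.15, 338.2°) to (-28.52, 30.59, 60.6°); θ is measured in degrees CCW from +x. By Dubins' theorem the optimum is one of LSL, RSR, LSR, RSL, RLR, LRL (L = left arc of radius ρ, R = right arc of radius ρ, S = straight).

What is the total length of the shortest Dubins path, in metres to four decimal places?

28.1584 m

Let ψ = atan2(Δy, Δx) = atan2(11.44, -9.39) = 129.3793° be the start→goal bearing.
Normalize: d = |goal − start| / ρ = 14.800193/3.66 = 4.043768, α = (θ_start − ψ) mod 360° = 208.8207° = 3.644609 rad, β = (θ_goal − ψ) mod 360° = 291.2207° = 5.082760 rad.
Common terms: sin α = -0.482070, cos α = -0.876133, sin β = -0.932193, cos β = 0.361961, cos(α−β) = 0.132256, d² = 16.352063. Work in radians in the unit-radius frame; every candidate has L = ρ·(t + p + q).
LSL: p² = 2 + d² − 2cos(α−β) + 2d(sin α − sin β) = 21.727935; p = √p² = 4.661323; φ = atan2(cos β − cos α, d + sin α − sin β) = 0.268837 rad; t = (φ − α) mod 2π = 2.907413 rad, q = (β − φ) mod 2π = 4.813924 rad → L = 3.66·(2.907413 + 4.661323 + 4.813924) = 3.66·12.382660 = 45.320535 m
RSR: p² = 2 + d² − 2cos(α−β) + 2d(sin β − sin α) = 14.447167; p = √p² = 3.800943; φ = atan2(cos α − cos β, d − sin α + sin β) = -0.331787 rad; t = (α − φ) mod 2π = 3.976396 rad, q = (φ − β) mod 2π = 0.868638 rad → L = 3.66·(3.976396 + 3.800943 + 0.868638) = 3.66·8.645977 = 31.644275 m
LSR: p² = d² − 2 + 2cos(α−β) + 2d(sin α + sin β) = 3.178669; p = √p² = 1.782882; φ = atan2(−cos α − cos β, d + sin α + sin β) − atan2(−2, p) = 1.035833 rad; t = (φ − α) mod 2π = 3.674409 rad, q = (φ − β) mod 2π = 2.236258 rad → L = 3.66·(3.674409 + 1.782882 + 2.236258) = 3.66·7.693549 = 28.158389 m
RSL: p² = d² − 2 + 2cos(α−β) − 2d(sin α + sin β) = 26.054484; p = √p² = 5.104359; φ = atan2(cos α + cos β, d − sin α − sin β) − atan2(2, p) = -0.467364 rad; t = (α − φ) mod 2π = 4.111973 rad, q = (β − φ) mod 2π = 5.550124 rad → L = 3.66·(4.111973 + 5.104359 + 5.550124) = 3.66·14.766456 = 54.045229 m
RLR: c = (6 − d² + 2cos(α−β) + 2d(sin α − sin β))/8 = -0.805896; p = 2π − arccos c = 3.775202 rad; φ = atan2(cos α − cos β, d − sin α + sin β) = -0.331787 rad; t = (α − φ + p/2) mod 2π = 5.863997 rad, q = (α − β − t + p) mod 2π = 2.756239 rad → L = 3.66·(5.863997 + 3.775202 + 2.756239) = 3.66·12.395438 = 45.367303 m
LRL: c = (6 − d² + 2cos(α−β) − 2d(sin α − sin β))/8 = -1.715992, |c| > 1 → infeasible
Shortest: LSR with L = 28.158389 m ≈ 28.1584 m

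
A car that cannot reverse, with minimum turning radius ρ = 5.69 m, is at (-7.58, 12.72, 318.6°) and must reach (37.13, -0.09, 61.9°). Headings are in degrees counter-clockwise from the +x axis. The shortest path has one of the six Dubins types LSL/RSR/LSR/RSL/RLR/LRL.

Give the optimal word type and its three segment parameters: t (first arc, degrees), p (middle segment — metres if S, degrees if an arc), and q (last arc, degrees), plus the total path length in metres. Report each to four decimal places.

Let ψ = atan2(Δy, Δx) = atan2(-12.81, 44.71) = -15.9877° be the start→goal bearing.
Normalize: d = |goal − start| / ρ = 46.508926/5.69 = 8.173801, α = (θ_start − ψ) mod 360° = 334.5877° = 5.839657 rad, β = (θ_goal − ψ) mod 360° = 77.8877° = 1.359397 rad.
Common terms: sin α = -0.429129, cos α = 0.903243, sin β = 0.977738, cos β = 0.209828, cos(α−β) = -0.230050, d² = 66.811018. Work in radians in the unit-radius frame; every candidate has L = ρ·(t + p + q).
LSL: p² = 2 + d² − 2cos(α−β) + 2d(sin α − sin β) = 46.272212; p = √p² = 6.802368; φ = atan2(cos β − cos α, d + sin α − sin β) = -0.102115 rad; t = (φ − α) mod 2π = 0.341414 rad, q = (β − φ) mod 2π = 1.461511 rad → L = 5.69·(0.341414 + 6.802368 + 1.461511) = 5.69·8.605293 = 48.964119 m
RSR: p² = 2 + d² − 2cos(α−β) + 2d(sin β − sin α) = 92.270023; p = √p² = 9.605729; φ = atan2(cos α − cos β, d − sin α + sin β) = 0.072250 rad; t = (α − φ) mod 2π = 5.767407 rad, q = (φ − β) mod 2π = 4.996039 rad → L = 5.69·(5.767407 + 9.605729 + 4.996039) = 5.69·20.369174 = 115.900601 m
LSR: p² = d² − 2 + 2cos(α−β) + 2d(sin α + sin β) = 73.319363; p = √p² = 8.562673; φ = atan2(−cos α − cos β, d + sin α + sin β) − atan2(−2, p) = 0.102534 rad; t = (φ − α) mod 2π = 0.546062 rad, q = (φ − β) mod 2π = 5.026322 rad → L = 5.69·(0.546062 + 8.562673 + 5.026322) = 5.69·14.135057 = 80.428473 m
RSL: p² = d² − 2 + 2cos(α−β) − 2d(sin α + sin β) = 55.382474; p = √p² = 7.441940; φ = atan2(cos α + cos β, d − sin α − sin β) − atan2(2, p) = -0.117595 rad; t = (α − φ) mod 2π = 5.957252 rad, q = (β − φ) mod 2π = 1.476991 rad → L = 5.69·(5.957252 + 7.441940 + 1.476991) = 5.69·14.876183 = 84.645482 m
RLR: c = (6 − d² + 2cos(α−β) + 2d(sin α − sin β))/8 = -10.533753, |c| > 1 → infeasible
LRL: c = (6 − d² + 2cos(α−β) − 2d(sin α − sin β))/8 = -4.784027, |c| > 1 → infeasible
Shortest: LSL with L = 48.964119 m ≈ 48.9641 m
Convert LSL to answer units (arcs ×180/π): t = 0.341414·180/π = 19.5616°, p = ρ·p = 5.69·6.802368 = 38.7055 m, q = 1.461511·180/π = 83.7384°, L = 48.9641 m.

LSL: t = 19.5616°, p = 38.7055 m, q = 83.7384°, L = 48.9641 m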